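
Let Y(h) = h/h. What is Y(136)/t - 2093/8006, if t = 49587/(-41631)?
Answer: -145694459/132331174 ≈ -1.1010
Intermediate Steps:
Y(h) = 1
t = -16529/13877 (t = 49587*(-1/41631) = -16529/13877 ≈ -1.1911)
Y(136)/t - 2093/8006 = 1/(-16529/13877) - 2093/8006 = 1*(-13877/16529) - 2093*1/8006 = -13877/16529 - 2093/8006 = -145694459/132331174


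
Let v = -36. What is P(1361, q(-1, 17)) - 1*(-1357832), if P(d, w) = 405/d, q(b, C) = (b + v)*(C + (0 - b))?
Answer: 1848009757/1361 ≈ 1.3578e+6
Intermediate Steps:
q(b, C) = (-36 + b)*(C - b) (q(b, C) = (b - 36)*(C + (0 - b)) = (-36 + b)*(C - b))
P(1361, q(-1, 17)) - 1*(-1357832) = 405/1361 - 1*(-1357832) = 405*(1/1361) + 1357832 = 405/1361 + 1357832 = 1848009757/1361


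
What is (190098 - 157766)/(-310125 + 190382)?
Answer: -32332/119743 ≈ -0.27001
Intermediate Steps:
(190098 - 157766)/(-310125 + 190382) = 32332/(-119743) = 32332*(-1/119743) = -32332/119743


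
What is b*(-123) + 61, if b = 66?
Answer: -8057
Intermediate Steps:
b*(-123) + 61 = 66*(-123) + 61 = -8118 + 61 = -8057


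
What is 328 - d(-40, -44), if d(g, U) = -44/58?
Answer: 9534/29 ≈ 328.76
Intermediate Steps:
d(g, U) = -22/29 (d(g, U) = -44*1/58 = -22/29)
328 - d(-40, -44) = 328 - 1*(-22/29) = 328 + 22/29 = 9534/29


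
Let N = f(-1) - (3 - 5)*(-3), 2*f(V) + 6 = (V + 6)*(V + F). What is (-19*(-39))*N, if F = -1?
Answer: -10374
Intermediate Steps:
f(V) = -3 + (-1 + V)*(6 + V)/2 (f(V) = -3 + ((V + 6)*(V - 1))/2 = -3 + ((6 + V)*(-1 + V))/2 = -3 + ((-1 + V)*(6 + V))/2 = -3 + (-1 + V)*(6 + V)/2)
N = -14 (N = (-6 + (1/2)*(-1)**2 + (5/2)*(-1)) - (3 - 5)*(-3) = (-6 + (1/2)*1 - 5/2) - (-2)*(-3) = (-6 + 1/2 - 5/2) - 1*6 = -8 - 6 = -14)
(-19*(-39))*N = -19*(-39)*(-14) = 741*(-14) = -10374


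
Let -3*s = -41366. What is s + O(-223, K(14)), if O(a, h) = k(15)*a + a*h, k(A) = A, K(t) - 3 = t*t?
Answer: -101800/3 ≈ -33933.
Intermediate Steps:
s = 41366/3 (s = -⅓*(-41366) = 41366/3 ≈ 13789.)
K(t) = 3 + t² (K(t) = 3 + t*t = 3 + t²)
O(a, h) = 15*a + a*h
s + O(-223, K(14)) = 41366/3 - 223*(15 + (3 + 14²)) = 41366/3 - 223*(15 + (3 + 196)) = 41366/3 - 223*(15 + 199) = 41366/3 - 223*214 = 41366/3 - 47722 = -101800/3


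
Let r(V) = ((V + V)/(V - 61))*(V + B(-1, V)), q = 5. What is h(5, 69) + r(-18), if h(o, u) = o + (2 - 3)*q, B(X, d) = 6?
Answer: -432/79 ≈ -5.4684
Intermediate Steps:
h(o, u) = -5 + o (h(o, u) = o + (2 - 3)*5 = o - 1*5 = o - 5 = -5 + o)
r(V) = 2*V*(6 + V)/(-61 + V) (r(V) = ((V + V)/(V - 61))*(V + 6) = ((2*V)/(-61 + V))*(6 + V) = (2*V/(-61 + V))*(6 + V) = 2*V*(6 + V)/(-61 + V))
h(5, 69) + r(-18) = (-5 + 5) + 2*(-18)*(6 - 18)/(-61 - 18) = 0 + 2*(-18)*(-12)/(-79) = 0 + 2*(-18)*(-1/79)*(-12) = 0 - 432/79 = -432/79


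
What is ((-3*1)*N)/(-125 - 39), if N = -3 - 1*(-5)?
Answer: 3/82 ≈ 0.036585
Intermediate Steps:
N = 2 (N = -3 + 5 = 2)
((-3*1)*N)/(-125 - 39) = (-3*1*2)/(-125 - 39) = (-3*2)/(-164) = -1/164*(-6) = 3/82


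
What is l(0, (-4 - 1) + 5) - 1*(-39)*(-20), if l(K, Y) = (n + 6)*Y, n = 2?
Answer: -780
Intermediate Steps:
l(K, Y) = 8*Y (l(K, Y) = (2 + 6)*Y = 8*Y)
l(0, (-4 - 1) + 5) - 1*(-39)*(-20) = 8*((-4 - 1) + 5) - 1*(-39)*(-20) = 8*(-5 + 5) + 39*(-20) = 8*0 - 780 = 0 - 780 = -780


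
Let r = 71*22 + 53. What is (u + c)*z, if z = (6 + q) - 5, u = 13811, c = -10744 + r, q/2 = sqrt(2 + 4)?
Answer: 4682 + 9364*sqrt(6) ≈ 27619.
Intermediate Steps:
q = 2*sqrt(6) (q = 2*sqrt(2 + 4) = 2*sqrt(6) ≈ 4.8990)
r = 1615 (r = 1562 + 53 = 1615)
c = -9129 (c = -10744 + 1615 = -9129)
z = 1 + 2*sqrt(6) (z = (6 + 2*sqrt(6)) - 5 = 1 + 2*sqrt(6) ≈ 5.8990)
(u + c)*z = (13811 - 9129)*(1 + 2*sqrt(6)) = 4682*(1 + 2*sqrt(6)) = 4682 + 9364*sqrt(6)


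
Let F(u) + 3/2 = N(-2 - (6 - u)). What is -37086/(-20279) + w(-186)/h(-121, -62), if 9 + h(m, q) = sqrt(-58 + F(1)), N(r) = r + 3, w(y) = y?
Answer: 11230278/837233 + 186*I*sqrt(254)/289 ≈ 13.414 + 10.257*I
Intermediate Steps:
N(r) = 3 + r
F(u) = -13/2 + u (F(u) = -3/2 + (3 + (-2 - (6 - u))) = -3/2 + (3 + (-2 + (-6 + u))) = -3/2 + (3 + (-8 + u)) = -3/2 + (-5 + u) = -13/2 + u)
h(m, q) = -9 + I*sqrt(254)/2 (h(m, q) = -9 + sqrt(-58 + (-13/2 + 1)) = -9 + sqrt(-58 - 11/2) = -9 + sqrt(-127/2) = -9 + I*sqrt(254)/2)
-37086/(-20279) + w(-186)/h(-121, -62) = -37086/(-20279) - 186/(-9 + I*sqrt(254)/2) = -37086*(-1/20279) - 186/(-9 + I*sqrt(254)/2) = 5298/2897 - 186/(-9 + I*sqrt(254)/2)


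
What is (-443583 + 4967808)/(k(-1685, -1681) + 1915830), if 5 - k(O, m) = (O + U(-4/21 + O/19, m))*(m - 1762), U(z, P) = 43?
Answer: -1508075/1245857 ≈ -1.2105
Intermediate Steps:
k(O, m) = 5 - (-1762 + m)*(43 + O) (k(O, m) = 5 - (O + 43)*(m - 1762) = 5 - (43 + O)*(-1762 + m) = 5 - (-1762 + m)*(43 + O))
(-443583 + 4967808)/(k(-1685, -1681) + 1915830) = (-443583 + 4967808)/((75771 - 43*(-1681) + 1762*(-1685) - 1*(-1685)*(-1681)) + 1915830) = 4524225/((75771 + 72283 - 2968970 - 2832485) + 1915830) = 4524225/(-5653401 + 1915830) = 4524225/(-3737571) = 4524225*(-1/3737571) = -1508075/1245857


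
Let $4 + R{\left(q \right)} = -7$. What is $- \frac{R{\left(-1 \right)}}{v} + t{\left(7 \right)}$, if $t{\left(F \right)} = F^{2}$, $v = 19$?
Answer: $\frac{942}{19} \approx 49.579$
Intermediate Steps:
$R{\left(q \right)} = -11$ ($R{\left(q \right)} = -4 - 7 = -11$)
$- \frac{R{\left(-1 \right)}}{v} + t{\left(7 \right)} = - \frac{-11}{19} + 7^{2} = - \frac{-11}{19} + 49 = \left(-1\right) \left(- \frac{11}{19}\right) + 49 = \frac{11}{19} + 49 = \frac{942}{19}$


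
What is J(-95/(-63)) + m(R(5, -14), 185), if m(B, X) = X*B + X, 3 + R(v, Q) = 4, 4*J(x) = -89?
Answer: 1391/4 ≈ 347.75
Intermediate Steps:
J(x) = -89/4 (J(x) = (1/4)*(-89) = -89/4)
R(v, Q) = 1 (R(v, Q) = -3 + 4 = 1)
m(B, X) = X + B*X (m(B, X) = B*X + X = X + B*X)
J(-95/(-63)) + m(R(5, -14), 185) = -89/4 + 185*(1 + 1) = -89/4 + 185*2 = -89/4 + 370 = 1391/4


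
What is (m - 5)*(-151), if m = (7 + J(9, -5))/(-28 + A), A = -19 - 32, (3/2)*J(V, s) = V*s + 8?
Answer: 170932/237 ≈ 721.23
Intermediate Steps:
J(V, s) = 16/3 + 2*V*s/3 (J(V, s) = 2*(V*s + 8)/3 = 2*(8 + V*s)/3 = 16/3 + 2*V*s/3)
A = -51
m = 53/237 (m = (7 + (16/3 + (2/3)*9*(-5)))/(-28 - 51) = (7 + (16/3 - 30))/(-79) = (7 - 74/3)*(-1/79) = -53/3*(-1/79) = 53/237 ≈ 0.22363)
(m - 5)*(-151) = (53/237 - 5)*(-151) = -1132/237*(-151) = 170932/237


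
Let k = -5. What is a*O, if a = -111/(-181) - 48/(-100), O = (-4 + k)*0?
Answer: 0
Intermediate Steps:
O = 0 (O = (-4 - 5)*0 = -9*0 = 0)
a = 4947/4525 (a = -111*(-1/181) - 48*(-1/100) = 111/181 + 12/25 = 4947/4525 ≈ 1.0933)
a*O = (4947/4525)*0 = 0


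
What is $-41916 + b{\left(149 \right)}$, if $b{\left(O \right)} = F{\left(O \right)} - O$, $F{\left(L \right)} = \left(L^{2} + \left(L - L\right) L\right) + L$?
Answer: $-19715$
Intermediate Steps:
$F{\left(L \right)} = L + L^{2}$ ($F{\left(L \right)} = \left(L^{2} + 0 L\right) + L = \left(L^{2} + 0\right) + L = L^{2} + L = L + L^{2}$)
$b{\left(O \right)} = - O + O \left(1 + O\right)$ ($b{\left(O \right)} = O \left(1 + O\right) - O = - O + O \left(1 + O\right)$)
$-41916 + b{\left(149 \right)} = -41916 + 149^{2} = -41916 + 22201 = -19715$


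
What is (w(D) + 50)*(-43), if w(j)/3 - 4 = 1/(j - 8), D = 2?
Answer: -5289/2 ≈ -2644.5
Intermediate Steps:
w(j) = 12 + 3/(-8 + j) (w(j) = 12 + 3/(j - 8) = 12 + 3/(-8 + j))
(w(D) + 50)*(-43) = (3*(-31 + 4*2)/(-8 + 2) + 50)*(-43) = (3*(-31 + 8)/(-6) + 50)*(-43) = (3*(-⅙)*(-23) + 50)*(-43) = (23/2 + 50)*(-43) = (123/2)*(-43) = -5289/2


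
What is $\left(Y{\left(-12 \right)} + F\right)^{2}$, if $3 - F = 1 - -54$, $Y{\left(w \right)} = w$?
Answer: $4096$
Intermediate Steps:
$F = -52$ ($F = 3 - \left(1 - -54\right) = 3 - \left(1 + 54\right) = 3 - 55 = -52$)
$\left(Y{\left(-12 \right)} + F\right)^{2} = \left(-12 - 52\right)^{2} = \left(-64\right)^{2} = 4096$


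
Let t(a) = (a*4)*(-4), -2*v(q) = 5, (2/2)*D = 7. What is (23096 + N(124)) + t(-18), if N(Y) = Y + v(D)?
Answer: 47011/2 ≈ 23506.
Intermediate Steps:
D = 7
v(q) = -5/2 (v(q) = -1/2*5 = -5/2)
t(a) = -16*a (t(a) = (4*a)*(-4) = -16*a)
N(Y) = -5/2 + Y (N(Y) = Y - 5/2 = -5/2 + Y)
(23096 + N(124)) + t(-18) = (23096 + (-5/2 + 124)) - 16*(-18) = (23096 + 243/2) + 288 = 46435/2 + 288 = 47011/2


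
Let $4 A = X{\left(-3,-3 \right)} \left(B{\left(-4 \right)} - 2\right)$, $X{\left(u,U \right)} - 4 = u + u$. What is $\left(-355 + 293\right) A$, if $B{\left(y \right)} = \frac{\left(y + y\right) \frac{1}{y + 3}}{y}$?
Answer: $-124$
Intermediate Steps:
$X{\left(u,U \right)} = 4 + 2 u$ ($X{\left(u,U \right)} = 4 + \left(u + u\right) = 4 + 2 u$)
$B{\left(y \right)} = \frac{2}{3 + y}$ ($B{\left(y \right)} = \frac{2 y \frac{1}{3 + y}}{y} = \frac{2}{3 + y}$)
$A = 2$ ($A = \frac{\left(4 + 2 \left(-3\right)\right) \left(\frac{2}{3 - 4} - 2\right)}{4} = \frac{\left(4 - 6\right) \left(\frac{2}{-1} - 2\right)}{4} = \frac{\left(-2\right) \left(2 \left(-1\right) - 2\right)}{4} = \frac{\left(-2\right) \left(-2 - 2\right)}{4} = \frac{\left(-2\right) \left(-4\right)}{4} = \frac{1}{4} \cdot 8 = 2$)
$\left(-355 + 293\right) A = \left(-355 + 293\right) 2 = \left(-62\right) 2 = -124$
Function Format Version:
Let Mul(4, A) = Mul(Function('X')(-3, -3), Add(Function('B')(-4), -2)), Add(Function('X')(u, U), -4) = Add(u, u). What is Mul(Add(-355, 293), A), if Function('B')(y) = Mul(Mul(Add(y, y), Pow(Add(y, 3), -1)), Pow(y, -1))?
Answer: -124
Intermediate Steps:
Function('X')(u, U) = Add(4, Mul(2, u)) (Function('X')(u, U) = Add(4, Add(u, u)) = Add(4, Mul(2, u)))
Function('B')(y) = Mul(2, Pow(Add(3, y), -1)) (Function('B')(y) = Mul(Mul(Mul(2, y), Pow(Add(3, y), -1)), Pow(y, -1)) = Mul(Mul(2, y, Pow(Add(3, y), -1)), Pow(y, -1)) = Mul(2, Pow(Add(3, y), -1)))
A = 2 (A = Mul(Rational(1, 4), Mul(Add(4, Mul(2, -3)), Add(Mul(2, Pow(Add(3, -4), -1)), -2))) = Mul(Rational(1, 4), Mul(Add(4, -6), Add(Mul(2, Pow(-1, -1)), -2))) = Mul(Rational(1, 4), Mul(-2, Add(Mul(2, -1), -2))) = Mul(Rational(1, 4), Mul(-2, Add(-2, -2))) = Mul(Rational(1, 4), Mul(-2, -4)) = Mul(Rational(1, 4), 8) = 2)
Mul(Add(-355, 293), A) = Mul(Add(-355, 293), 2) = Mul(-62, 2) = -124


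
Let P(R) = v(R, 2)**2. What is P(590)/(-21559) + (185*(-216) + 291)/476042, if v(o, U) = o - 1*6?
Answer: -23316029189/1466141354 ≈ -15.903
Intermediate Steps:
v(o, U) = -6 + o (v(o, U) = o - 6 = -6 + o)
P(R) = (-6 + R)**2
P(590)/(-21559) + (185*(-216) + 291)/476042 = (-6 + 590)**2/(-21559) + (185*(-216) + 291)/476042 = 584**2*(-1/21559) + (-39960 + 291)*(1/476042) = 341056*(-1/21559) - 39669*1/476042 = -341056/21559 - 5667/68006 = -23316029189/1466141354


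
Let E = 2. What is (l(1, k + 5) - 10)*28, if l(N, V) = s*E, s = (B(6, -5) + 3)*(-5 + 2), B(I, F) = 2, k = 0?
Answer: -1120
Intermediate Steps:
s = -15 (s = (2 + 3)*(-5 + 2) = 5*(-3) = -15)
l(N, V) = -30 (l(N, V) = -15*2 = -30)
(l(1, k + 5) - 10)*28 = (-30 - 10)*28 = -40*28 = -1120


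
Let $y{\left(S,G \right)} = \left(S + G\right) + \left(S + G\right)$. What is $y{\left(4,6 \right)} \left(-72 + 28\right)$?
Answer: $-880$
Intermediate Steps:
$y{\left(S,G \right)} = 2 G + 2 S$ ($y{\left(S,G \right)} = \left(G + S\right) + \left(G + S\right) = 2 G + 2 S$)
$y{\left(4,6 \right)} \left(-72 + 28\right) = \left(2 \cdot 6 + 2 \cdot 4\right) \left(-72 + 28\right) = \left(12 + 8\right) \left(-44\right) = 20 \left(-44\right) = -880$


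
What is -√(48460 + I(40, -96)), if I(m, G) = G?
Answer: -2*√12091 ≈ -219.92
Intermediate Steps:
-√(48460 + I(40, -96)) = -√(48460 - 96) = -√48364 = -2*√12091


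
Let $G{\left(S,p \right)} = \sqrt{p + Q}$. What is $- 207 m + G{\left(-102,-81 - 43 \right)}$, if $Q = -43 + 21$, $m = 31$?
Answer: $-6417 + i \sqrt{146} \approx -6417.0 + 12.083 i$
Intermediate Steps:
$Q = -22$
$G{\left(S,p \right)} = \sqrt{-22 + p}$ ($G{\left(S,p \right)} = \sqrt{p - 22} = \sqrt{-22 + p}$)
$- 207 m + G{\left(-102,-81 - 43 \right)} = \left(-207\right) 31 + \sqrt{-22 - 124} = -6417 + \sqrt{-22 - 124} = -6417 + \sqrt{-146} = -6417 + i \sqrt{146}$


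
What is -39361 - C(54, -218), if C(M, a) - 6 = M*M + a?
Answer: -42065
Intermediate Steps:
C(M, a) = 6 + a + M² (C(M, a) = 6 + (M*M + a) = 6 + (M² + a) = 6 + (a + M²) = 6 + a + M²)
-39361 - C(54, -218) = -39361 - (6 - 218 + 54²) = -39361 - (6 - 218 + 2916) = -39361 - 1*2704 = -39361 - 2704 = -42065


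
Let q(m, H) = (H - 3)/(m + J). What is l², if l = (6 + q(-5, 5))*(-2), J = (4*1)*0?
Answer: 3136/25 ≈ 125.44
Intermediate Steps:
J = 0 (J = 4*0 = 0)
q(m, H) = (-3 + H)/m (q(m, H) = (H - 3)/(m + 0) = (-3 + H)/m)
l = -56/5 (l = (6 + (-3 + 5)/(-5))*(-2) = (6 - ⅕*2)*(-2) = (6 - ⅖)*(-2) = (28/5)*(-2) = -56/5 ≈ -11.200)
l² = (-56/5)² = 3136/25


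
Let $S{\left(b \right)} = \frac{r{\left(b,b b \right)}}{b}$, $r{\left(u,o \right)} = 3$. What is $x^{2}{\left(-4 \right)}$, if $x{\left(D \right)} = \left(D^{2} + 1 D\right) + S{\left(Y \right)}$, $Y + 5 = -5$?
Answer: $\frac{13689}{100} \approx 136.89$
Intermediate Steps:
$Y = -10$ ($Y = -5 - 5 = -10$)
$S{\left(b \right)} = \frac{3}{b}$
$x{\left(D \right)} = - \frac{3}{10} + D + D^{2}$ ($x{\left(D \right)} = \left(D^{2} + 1 D\right) + \frac{3}{-10} = \left(D^{2} + D\right) + 3 \left(- \frac{1}{10}\right) = \left(D + D^{2}\right) - \frac{3}{10} = - \frac{3}{10} + D + D^{2}$)
$x^{2}{\left(-4 \right)} = \left(- \frac{3}{10} - 4 + \left(-4\right)^{2}\right)^{2} = \left(- \frac{3}{10} - 4 + 16\right)^{2} = \left(\frac{117}{10}\right)^{2} = \frac{13689}{100}$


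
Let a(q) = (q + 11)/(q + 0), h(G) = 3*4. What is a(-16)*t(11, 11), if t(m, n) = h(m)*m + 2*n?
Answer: 385/8 ≈ 48.125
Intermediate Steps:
h(G) = 12
a(q) = (11 + q)/q
t(m, n) = 2*n + 12*m (t(m, n) = 12*m + 2*n = 2*n + 12*m)
a(-16)*t(11, 11) = ((11 - 16)/(-16))*(2*11 + 12*11) = (-1/16*(-5))*(22 + 132) = (5/16)*154 = 385/8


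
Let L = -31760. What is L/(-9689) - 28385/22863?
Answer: 451106615/221519607 ≈ 2.0364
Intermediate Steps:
L/(-9689) - 28385/22863 = -31760/(-9689) - 28385/22863 = -31760*(-1/9689) - 28385*1/22863 = 31760/9689 - 28385/22863 = 451106615/221519607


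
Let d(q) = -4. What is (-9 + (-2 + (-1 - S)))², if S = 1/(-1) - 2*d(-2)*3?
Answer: 1225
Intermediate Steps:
S = 23 (S = 1/(-1) - 2*(-4)*3 = -1 - (-8)*3 = -1 - 1*(-24) = -1 + 24 = 23)
(-9 + (-2 + (-1 - S)))² = (-9 + (-2 + (-1 - 1*23)))² = (-9 + (-2 + (-1 - 23)))² = (-9 + (-2 - 24))² = (-9 - 26)² = (-35)² = 1225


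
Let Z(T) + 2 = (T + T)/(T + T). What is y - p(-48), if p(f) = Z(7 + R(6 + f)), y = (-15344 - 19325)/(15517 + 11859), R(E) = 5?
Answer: -7293/27376 ≈ -0.26640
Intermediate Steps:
y = -34669/27376 ≈ -1.2664
Z(T) = -1 (Z(T) = -2 + (T + T)/(T + T) = -2 + (2*T)/((2*T)) = -2 + (2*T)*(1/(2*T)) = -2 + 1 = -1)
p(f) = -1
y - p(-48) = -34669/27376 - 1*(-1) = -34669/27376 + 1 = -7293/27376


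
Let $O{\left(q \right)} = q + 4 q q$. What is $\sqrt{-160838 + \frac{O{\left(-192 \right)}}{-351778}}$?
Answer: $\frac{i \sqrt{4975848558407846}}{175889} \approx 401.05 i$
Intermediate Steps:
$O{\left(q \right)} = q + 4 q^{2}$
$\sqrt{-160838 + \frac{O{\left(-192 \right)}}{-351778}} = \sqrt{-160838 + \frac{\left(-192\right) \left(1 + 4 \left(-192\right)\right)}{-351778}} = \sqrt{-160838 + - 192 \left(1 - 768\right) \left(- \frac{1}{351778}\right)} = \sqrt{-160838 + \left(-192\right) \left(-767\right) \left(- \frac{1}{351778}\right)} = \sqrt{-160838 + 147264 \left(- \frac{1}{351778}\right)} = \sqrt{-160838 - \frac{73632}{175889}} = \sqrt{- \frac{28289708614}{175889}} = \frac{i \sqrt{4975848558407846}}{175889}$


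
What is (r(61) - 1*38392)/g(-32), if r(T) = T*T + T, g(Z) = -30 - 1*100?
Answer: 3461/13 ≈ 266.23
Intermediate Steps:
g(Z) = -130 (g(Z) = -30 - 100 = -130)
r(T) = T + T² (r(T) = T² + T = T + T²)
(r(61) - 1*38392)/g(-32) = (61*(1 + 61) - 1*38392)/(-130) = (61*62 - 38392)*(-1/130) = (3782 - 38392)*(-1/130) = -34610*(-1/130) = 3461/13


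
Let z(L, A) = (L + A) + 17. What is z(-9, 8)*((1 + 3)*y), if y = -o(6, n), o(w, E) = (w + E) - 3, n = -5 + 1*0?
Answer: 128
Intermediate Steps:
n = -5 (n = -5 + 0 = -5)
o(w, E) = -3 + E + w (o(w, E) = (E + w) - 3 = -3 + E + w)
z(L, A) = 17 + A + L (z(L, A) = (A + L) + 17 = 17 + A + L)
y = 2 (y = -(-3 - 5 + 6) = -1*(-2) = 2)
z(-9, 8)*((1 + 3)*y) = (17 + 8 - 9)*((1 + 3)*2) = 16*(4*2) = 16*8 = 128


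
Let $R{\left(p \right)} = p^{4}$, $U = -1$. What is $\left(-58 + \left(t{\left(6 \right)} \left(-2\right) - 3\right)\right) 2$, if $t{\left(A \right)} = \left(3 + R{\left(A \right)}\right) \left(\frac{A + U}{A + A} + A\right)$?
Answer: $-33463$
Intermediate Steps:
$t{\left(A \right)} = \left(3 + A^{4}\right) \left(A + \frac{-1 + A}{2 A}\right)$ ($t{\left(A \right)} = \left(3 + A^{4}\right) \left(\frac{A - 1}{A + A} + A\right) = \left(3 + A^{4}\right) \left(\frac{-1 + A}{2 A} + A\right) = \left(3 + A^{4}\right) \left(A + \frac{-1 + A}{2 A}\right)$)
$\left(-58 + \left(t{\left(6 \right)} \left(-2\right) - 3\right)\right) 2 = \left(-58 + \left(\frac{-3 - 6^{4} + 6 \left(3 + 6^{4} + 2 \cdot 6^{5} + 6 \cdot 6\right)}{2 \cdot 6} \left(-2\right) - 3\right)\right) 2 = \left(-58 + \left(\frac{1}{2} \cdot \frac{1}{6} \left(-3 - 1296 + 6 \left(3 + 1296 + 2 \cdot 7776 + 36\right)\right) \left(-2\right) - 3\right)\right) 2 = \left(-58 + \left(\frac{1}{2} \cdot \frac{1}{6} \left(-3 - 1296 + 6 \left(3 + 1296 + 15552 + 36\right)\right) \left(-2\right) - 3\right)\right) 2 = \left(-58 + \left(\frac{1}{2} \cdot \frac{1}{6} \left(-3 - 1296 + 6 \cdot 16887\right) \left(-2\right) - 3\right)\right) 2 = \left(-58 + \left(\frac{1}{2} \cdot \frac{1}{6} \left(-3 - 1296 + 101322\right) \left(-2\right) - 3\right)\right) 2 = \left(-58 + \left(\frac{1}{2} \cdot \frac{1}{6} \cdot 100023 \left(-2\right) - 3\right)\right) 2 = \left(-58 + \left(\frac{33341}{4} \left(-2\right) - 3\right)\right) 2 = \left(-58 - \frac{33347}{2}\right) 2 = \left(- \frac{33463}{2}\right) 2 = -33463$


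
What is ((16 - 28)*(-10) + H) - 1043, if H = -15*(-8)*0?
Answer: -923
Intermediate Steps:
H = 0 (H = 120*0 = 0)
((16 - 28)*(-10) + H) - 1043 = ((16 - 28)*(-10) + 0) - 1043 = (-12*(-10) + 0) - 1043 = (120 + 0) - 1043 = 120 - 1043 = -923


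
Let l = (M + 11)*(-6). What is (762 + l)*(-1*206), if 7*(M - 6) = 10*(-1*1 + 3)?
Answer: -927000/7 ≈ -1.3243e+5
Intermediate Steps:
M = 62/7 (M = 6 + (10*(-1*1 + 3))/7 = 6 + (10*(-1 + 3))/7 = 6 + (10*2)/7 = 6 + (⅐)*20 = 6 + 20/7 = 62/7 ≈ 8.8571)
l = -834/7 (l = (62/7 + 11)*(-6) = (139/7)*(-6) = -834/7 ≈ -119.14)
(762 + l)*(-1*206) = (762 - 834/7)*(-1*206) = (4500/7)*(-206) = -927000/7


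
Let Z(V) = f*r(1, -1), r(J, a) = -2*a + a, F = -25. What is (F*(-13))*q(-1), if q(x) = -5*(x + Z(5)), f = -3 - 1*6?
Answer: 16250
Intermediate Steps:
r(J, a) = -a
f = -9 (f = -3 - 6 = -9)
Z(V) = -9 (Z(V) = -(-9)*(-1) = -9*1 = -9)
q(x) = 45 - 5*x (q(x) = -5*(x - 9) = -5*(-9 + x) = 45 - 5*x)
(F*(-13))*q(-1) = (-25*(-13))*(45 - 5*(-1)) = 325*(45 + 5) = 325*50 = 16250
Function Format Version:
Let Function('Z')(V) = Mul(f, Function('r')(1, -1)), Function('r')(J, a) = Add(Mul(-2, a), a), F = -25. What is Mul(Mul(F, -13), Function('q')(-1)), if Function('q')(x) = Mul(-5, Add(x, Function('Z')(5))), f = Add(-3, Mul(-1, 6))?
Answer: 16250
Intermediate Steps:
Function('r')(J, a) = Mul(-1, a)
f = -9 (f = Add(-3, -6) = -9)
Function('Z')(V) = -9 (Function('Z')(V) = Mul(-9, Mul(-1, -1)) = Mul(-9, 1) = -9)
Function('q')(x) = Add(45, Mul(-5, x)) (Function('q')(x) = Mul(-5, Add(x, -9)) = Mul(-5, Add(-9, x)) = Add(45, Mul(-5, x)))
Mul(Mul(F, -13), Function('q')(-1)) = Mul(Mul(-25, -13), Add(45, Mul(-5, -1))) = Mul(325, Add(45, 5)) = Mul(325, 50) = 16250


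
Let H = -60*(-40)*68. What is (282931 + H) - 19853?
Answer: 426278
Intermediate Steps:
H = 163200 (H = 2400*68 = 163200)
(282931 + H) - 19853 = (282931 + 163200) - 19853 = 446131 - 19853 = 426278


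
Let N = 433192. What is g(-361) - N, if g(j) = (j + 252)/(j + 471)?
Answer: -47651229/110 ≈ -4.3319e+5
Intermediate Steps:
g(j) = (252 + j)/(471 + j)
g(-361) - N = (252 - 361)/(471 - 361) - 1*433192 = -109/110 - 433192 = -47651229/110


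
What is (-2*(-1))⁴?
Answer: 16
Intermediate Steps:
(-2*(-1))⁴ = 2⁴ = 16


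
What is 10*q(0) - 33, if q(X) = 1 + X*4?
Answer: -23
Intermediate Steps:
q(X) = 1 + 4*X
10*q(0) - 33 = 10*(1 + 4*0) - 33 = 10*(1 + 0) - 33 = 10*1 - 33 = 10 - 33 = -23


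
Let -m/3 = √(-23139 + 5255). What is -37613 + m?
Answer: -37613 - 6*I*√4471 ≈ -37613.0 - 401.19*I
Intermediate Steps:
m = -6*I*√4471 (m = -3*√(-23139 + 5255) = -6*I*√4471 ≈ -401.19*I)
-37613 + m = -37613 - 6*I*√4471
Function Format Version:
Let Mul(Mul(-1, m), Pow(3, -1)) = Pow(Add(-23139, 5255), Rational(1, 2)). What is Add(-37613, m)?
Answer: Add(-37613, Mul(-6, I, Pow(4471, Rational(1, 2)))) ≈ Add(-37613., Mul(-401.19, I))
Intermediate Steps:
m = Mul(-6, I, Pow(4471, Rational(1, 2))) (m = Mul(-3, Pow(Add(-23139, 5255), Rational(1, 2))) = Mul(-3, Pow(-17884, Rational(1, 2))) = Mul(-3, Mul(2, I, Pow(4471, Rational(1, 2)))) = Mul(-6, I, Pow(4471, Rational(1, 2))) ≈ Mul(-401.19, I))
Add(-37613, m) = Add(-37613, Mul(-6, I, Pow(4471, Rational(1, 2))))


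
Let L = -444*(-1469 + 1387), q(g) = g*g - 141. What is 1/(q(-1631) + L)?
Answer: 1/2696428 ≈ 3.7086e-7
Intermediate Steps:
q(g) = -141 + g² (q(g) = g² - 141 = -141 + g²)
L = 36408 (L = -444*(-82) = 36408)
1/(q(-1631) + L) = 1/((-141 + (-1631)²) + 36408) = 1/((-141 + 2660161) + 36408) = 1/(2660020 + 36408) = 1/2696428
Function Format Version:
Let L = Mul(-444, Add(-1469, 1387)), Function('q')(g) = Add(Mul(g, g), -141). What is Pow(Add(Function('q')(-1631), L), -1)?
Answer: Rational(1, 2696428) ≈ 3.7086e-7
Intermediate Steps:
Function('q')(g) = Add(-141, Pow(g, 2)) (Function('q')(g) = Add(Pow(g, 2), -141) = Add(-141, Pow(g, 2)))
L = 36408 (L = Mul(-444, -82) = 36408)
Pow(Add(Function('q')(-1631), L), -1) = Pow(Add(Add(-141, Pow(-1631, 2)), 36408), -1) = Pow(Add(Add(-141, 2660161), 36408), -1) = Pow(Add(2660020, 36408), -1) = Pow(2696428, -1) = Rational(1, 2696428)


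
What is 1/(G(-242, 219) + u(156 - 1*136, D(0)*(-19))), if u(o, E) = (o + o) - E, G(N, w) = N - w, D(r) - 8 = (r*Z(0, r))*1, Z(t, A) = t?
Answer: -1/269 ≈ -0.0037175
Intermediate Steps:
D(r) = 8 (D(r) = 8 + (r*0)*1 = 8 + 0*1 = 8 + 0 = 8)
u(o, E) = -E + 2*o (u(o, E) = 2*o - E = -E + 2*o)
1/(G(-242, 219) + u(156 - 1*136, D(0)*(-19))) = 1/((-242 - 1*219) + (-8*(-19) + 2*(156 - 1*136))) = 1/((-242 - 219) + (-1*(-152) + 2*(156 - 136))) = 1/(-461 + (152 + 2*20)) = 1/(-461 + (152 + 40)) = 1/(-461 + 192) = 1/(-269) = -1/269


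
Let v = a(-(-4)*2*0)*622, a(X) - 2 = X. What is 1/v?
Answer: 1/1244 ≈ 0.00080386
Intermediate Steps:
a(X) = 2 + X
v = 1244 (v = (2 - (-4)*2*0)*622 = (2 - 4*(-2)*0)*622 = (2 + 8*0)*622 = (2 + 0)*622 = 2*622 = 1244)
1/v = 1/1244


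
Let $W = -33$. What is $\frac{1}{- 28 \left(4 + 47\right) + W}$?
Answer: $- \frac{1}{1461} \approx -0.00068446$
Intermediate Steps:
$\frac{1}{- 28 \left(4 + 47\right) + W} = \frac{1}{- 28 \left(4 + 47\right) - 33} = \frac{1}{\left(-28\right) 51 - 33} = \frac{1}{-1428 - 33} = \frac{1}{-1461} = - \frac{1}{1461}$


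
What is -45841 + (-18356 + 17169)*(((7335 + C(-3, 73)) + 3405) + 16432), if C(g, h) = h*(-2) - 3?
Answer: -32122142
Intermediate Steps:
C(g, h) = -3 - 2*h (C(g, h) = -2*h - 3 = -3 - 2*h)
-45841 + (-18356 + 17169)*(((7335 + C(-3, 73)) + 3405) + 16432) = -45841 + (-18356 + 17169)*(((7335 + (-3 - 2*73)) + 3405) + 16432) = -45841 - 1187*(((7335 + (-3 - 146)) + 3405) + 16432) = -45841 - 1187*(((7335 - 149) + 3405) + 16432) = -45841 - 1187*((7186 + 3405) + 16432) = -45841 - 1187*(10591 + 16432) = -45841 - 1187*27023 = -45841 - 32076301 = -32122142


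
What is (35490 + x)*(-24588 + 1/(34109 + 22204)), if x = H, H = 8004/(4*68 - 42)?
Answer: -27326940112648/31285 ≈ -8.7348e+8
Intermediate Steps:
H = 174/5 (H = 8004/(272 - 42) = 8004/230 = 8004*(1/230) = 174/5 ≈ 34.800)
x = 174/5 ≈ 34.800
(35490 + x)*(-24588 + 1/(34109 + 22204)) = (35490 + 174/5)*(-24588 + 1/(34109 + 22204)) = 177624*(-24588 + 1/56313)/5 = (177624/5)*(-1384624043/56313) = -27326940112648/31285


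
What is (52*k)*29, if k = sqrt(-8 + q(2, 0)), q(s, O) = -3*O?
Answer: 3016*I*sqrt(2) ≈ 4265.3*I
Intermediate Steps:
k = 2*I*sqrt(2) (k = sqrt(-8 - 3*0) = sqrt(-8 + 0) = sqrt(-8) = 2*I*sqrt(2) ≈ 2.8284*I)
(52*k)*29 = (52*(2*I*sqrt(2)))*29 = (104*I*sqrt(2))*29 = 3016*I*sqrt(2)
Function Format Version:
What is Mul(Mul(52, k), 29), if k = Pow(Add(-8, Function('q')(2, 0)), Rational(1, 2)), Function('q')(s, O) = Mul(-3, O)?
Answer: Mul(3016, I, Pow(2, Rational(1, 2))) ≈ Mul(4265.3, I)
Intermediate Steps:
k = Mul(2, I, Pow(2, Rational(1, 2))) (k = Pow(Add(-8, Mul(-3, 0)), Rational(1, 2)) = Pow(Add(-8, 0), Rational(1, 2)) = Pow(-8, Rational(1, 2)) = Mul(2, I, Pow(2, Rational(1, 2))) ≈ Mul(2.8284, I))
Mul(Mul(52, k), 29) = Mul(Mul(52, Mul(2, I, Pow(2, Rational(1, 2)))), 29) = Mul(Mul(104, I, Pow(2, Rational(1, 2))), 29) = Mul(3016, I, Pow(2, Rational(1, 2)))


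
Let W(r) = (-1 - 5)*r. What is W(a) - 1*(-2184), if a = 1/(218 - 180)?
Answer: 41493/19 ≈ 2183.8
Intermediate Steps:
a = 1/38 ≈ 0.026316
W(r) = -6*r
W(a) - 1*(-2184) = -6*1/38 - 1*(-2184) = -3/19 + 2184 = 41493/19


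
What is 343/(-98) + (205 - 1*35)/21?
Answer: 193/42 ≈ 4.5952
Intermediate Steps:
343/(-98) + (205 - 1*35)/21 = 343*(-1/98) + (205 - 35)*(1/21) = -7/2 + 170*(1/21) = -7/2 + 170/21 = 193/42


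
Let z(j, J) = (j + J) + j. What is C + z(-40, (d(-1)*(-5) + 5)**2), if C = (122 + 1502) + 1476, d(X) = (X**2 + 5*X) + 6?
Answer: 3045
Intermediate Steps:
d(X) = 6 + X**2 + 5*X
z(j, J) = J + 2*j (z(j, J) = (J + j) + j = J + 2*j)
C = 3100 (C = 1624 + 1476 = 3100)
C + z(-40, (d(-1)*(-5) + 5)**2) = 3100 + (((6 + (-1)**2 + 5*(-1))*(-5) + 5)**2 + 2*(-40)) = 3100 + (((6 + 1 - 5)*(-5) + 5)**2 - 80) = 3100 + ((2*(-5) + 5)**2 - 80) = 3100 + ((-10 + 5)**2 - 80) = 3100 + ((-5)**2 - 80) = 3100 + (25 - 80) = 3100 - 55 = 3045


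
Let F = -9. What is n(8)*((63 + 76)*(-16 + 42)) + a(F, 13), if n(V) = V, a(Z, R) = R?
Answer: 28925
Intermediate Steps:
n(8)*((63 + 76)*(-16 + 42)) + a(F, 13) = 8*((63 + 76)*(-16 + 42)) + 13 = 8*(139*26) + 13 = 8*3614 + 13 = 28912 + 13 = 28925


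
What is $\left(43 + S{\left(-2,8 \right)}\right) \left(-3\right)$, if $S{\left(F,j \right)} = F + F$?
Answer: $-117$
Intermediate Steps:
$S{\left(F,j \right)} = 2 F$
$\left(43 + S{\left(-2,8 \right)}\right) \left(-3\right) = \left(43 + 2 \left(-2\right)\right) \left(-3\right) = \left(43 - 4\right) \left(-3\right) = 39 \left(-3\right) = -117$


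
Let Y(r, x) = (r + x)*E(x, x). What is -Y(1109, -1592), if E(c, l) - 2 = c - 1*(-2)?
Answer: -767004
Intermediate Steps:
E(c, l) = 4 + c (E(c, l) = 2 + (c - 1*(-2)) = 2 + (c + 2) = 2 + (2 + c) = 4 + c)
Y(r, x) = (4 + x)*(r + x) (Y(r, x) = (r + x)*(4 + x) = (4 + x)*(r + x))
-Y(1109, -1592) = -(4 - 1592)*(1109 - 1592) = -(-1588)*(-483) = -1*767004 = -767004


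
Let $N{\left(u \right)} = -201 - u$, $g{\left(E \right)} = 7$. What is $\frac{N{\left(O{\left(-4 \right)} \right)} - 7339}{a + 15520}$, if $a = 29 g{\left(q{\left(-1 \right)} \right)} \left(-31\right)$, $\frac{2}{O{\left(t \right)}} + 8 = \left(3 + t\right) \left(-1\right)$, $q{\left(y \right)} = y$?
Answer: $- \frac{52778}{64589} \approx -0.81714$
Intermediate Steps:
$O{\left(t \right)} = \frac{2}{-11 - t}$ ($O{\left(t \right)} = \frac{2}{-8 + \left(3 + t\right) \left(-1\right)} = \frac{2}{-8 - \left(3 + t\right)} = \frac{2}{-11 - t}$)
$a = -6293$ ($a = 29 \cdot 7 \left(-31\right) = 203 \left(-31\right) = -6293$)
$\frac{N{\left(O{\left(-4 \right)} \right)} - 7339}{a + 15520} = \frac{\left(-201 - - \frac{2}{11 - 4}\right) - 7339}{-6293 + 15520} = \frac{\left(-201 - - \frac{2}{7}\right) - 7339}{9227} = \left(\left(-201 - \left(-2\right) \frac{1}{7}\right) - 7339\right) \frac{1}{9227} = \left(\left(-201 - - \frac{2}{7}\right) - 7339\right) \frac{1}{9227} = \left(\left(-201 + \frac{2}{7}\right) - 7339\right) \frac{1}{9227} = \left(- \frac{1405}{7} - 7339\right) \frac{1}{9227} = \left(- \frac{52778}{7}\right) \frac{1}{9227} = - \frac{52778}{64589}$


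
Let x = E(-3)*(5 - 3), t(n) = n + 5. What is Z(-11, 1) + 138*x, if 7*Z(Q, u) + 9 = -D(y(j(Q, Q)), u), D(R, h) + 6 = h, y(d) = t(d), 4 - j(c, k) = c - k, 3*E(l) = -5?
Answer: -3224/7 ≈ -460.57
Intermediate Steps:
E(l) = -5/3 (E(l) = (⅓)*(-5) = -5/3)
j(c, k) = 4 + k - c (j(c, k) = 4 - (c - k) = 4 + (k - c) = 4 + k - c)
t(n) = 5 + n
x = -10/3 (x = -5*(5 - 3)/3 = -5/3*2 = -10/3 ≈ -3.3333)
y(d) = 5 + d
D(R, h) = -6 + h
Z(Q, u) = -3/7 - u/7 (Z(Q, u) = -9/7 + (-(-6 + u))/7 = -9/7 + (6 - u)/7 = -9/7 + (6/7 - u/7) = -3/7 - u/7)
Z(-11, 1) + 138*x = (-3/7 - ⅐*1) + 138*(-10/3) = (-3/7 - ⅐) - 460 = -4/7 - 460 = -3224/7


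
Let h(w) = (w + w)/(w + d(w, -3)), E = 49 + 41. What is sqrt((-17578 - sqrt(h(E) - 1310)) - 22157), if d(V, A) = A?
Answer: sqrt(-33417135 - 29*I*sqrt(1099970))/29 ≈ 0.090714 - 199.34*I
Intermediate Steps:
E = 90
h(w) = 2*w/(-3 + w) (h(w) = (w + w)/(w - 3) = (2*w)/(-3 + w) = 2*w/(-3 + w))
sqrt((-17578 - sqrt(h(E) - 1310)) - 22157) = sqrt((-17578 - sqrt(2*90/(-3 + 90) - 1310)) - 22157) = sqrt((-17578 - sqrt(2*90/87 - 1310)) - 22157) = sqrt((-17578 - sqrt(2*90*(1/87) - 1310)) - 22157) = sqrt((-17578 - sqrt(60/29 - 1310)) - 22157) = sqrt((-17578 - sqrt(-37930/29)) - 22157) = sqrt((-17578 - I*sqrt(1099970)/29) - 22157) = sqrt(-39735 - I*sqrt(1099970)/29)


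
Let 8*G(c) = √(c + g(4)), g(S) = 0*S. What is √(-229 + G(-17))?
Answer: √(-3664 + 2*I*√17)/4 ≈ 0.017029 + 15.133*I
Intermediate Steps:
g(S) = 0
G(c) = √c/8 (G(c) = √(c + 0)/8 = √c/8)
√(-229 + G(-17)) = √(-229 + √(-17)/8) = √(-229 + (I*√17)/8) = √(-229 + I*√17/8)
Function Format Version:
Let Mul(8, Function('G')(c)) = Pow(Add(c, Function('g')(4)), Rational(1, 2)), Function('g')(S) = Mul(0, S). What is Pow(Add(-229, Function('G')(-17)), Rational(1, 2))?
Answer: Mul(Rational(1, 4), Pow(Add(-3664, Mul(2, I, Pow(17, Rational(1, 2)))), Rational(1, 2))) ≈ Add(0.017029, Mul(15.133, I))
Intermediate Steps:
Function('g')(S) = 0
Function('G')(c) = Mul(Rational(1, 8), Pow(c, Rational(1, 2))) (Function('G')(c) = Mul(Rational(1, 8), Pow(Add(c, 0), Rational(1, 2))) = Mul(Rational(1, 8), Pow(c, Rational(1, 2))))
Pow(Add(-229, Function('G')(-17)), Rational(1, 2)) = Pow(Add(-229, Mul(Rational(1, 8), Pow(-17, Rational(1, 2)))), Rational(1, 2)) = Pow(Add(-229, Mul(Rational(1, 8), Mul(I, Pow(17, Rational(1, 2))))), Rational(1, 2)) = Pow(Add(-229, Mul(Rational(1, 8), I, Pow(17, Rational(1, 2)))), Rational(1, 2))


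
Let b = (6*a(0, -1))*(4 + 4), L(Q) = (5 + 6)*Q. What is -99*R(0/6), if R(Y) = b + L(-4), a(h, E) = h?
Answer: 4356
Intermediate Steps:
L(Q) = 11*Q
b = 0 (b = (6*0)*(4 + 4) = 0*8 = 0)
R(Y) = -44 (R(Y) = 0 + 11*(-4) = 0 - 44 = -44)
-99*R(0/6) = -99*(-44) = 4356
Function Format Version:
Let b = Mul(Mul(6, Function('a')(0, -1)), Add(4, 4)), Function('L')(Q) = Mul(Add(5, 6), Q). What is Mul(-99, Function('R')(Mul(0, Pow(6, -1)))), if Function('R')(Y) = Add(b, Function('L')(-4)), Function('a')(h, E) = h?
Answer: 4356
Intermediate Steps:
Function('L')(Q) = Mul(11, Q)
b = 0 (b = Mul(Mul(6, 0), Add(4, 4)) = Mul(0, 8) = 0)
Function('R')(Y) = -44 (Function('R')(Y) = Add(0, Mul(11, -4)) = Add(0, -44) = -44)
Mul(-99, Function('R')(Mul(0, Pow(6, -1)))) = Mul(-99, -44) = 4356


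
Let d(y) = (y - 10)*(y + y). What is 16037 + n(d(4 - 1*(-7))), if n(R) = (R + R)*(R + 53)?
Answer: 19337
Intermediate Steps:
d(y) = 2*y*(-10 + y) (d(y) = (-10 + y)*(2*y) = 2*y*(-10 + y))
n(R) = 2*R*(53 + R) (n(R) = (2*R)*(53 + R) = 2*R*(53 + R))
16037 + n(d(4 - 1*(-7))) = 16037 + 2*(2*(4 - 1*(-7))*(-10 + (4 - 1*(-7))))*(53 + 2*(4 - 1*(-7))*(-10 + (4 - 1*(-7)))) = 16037 + 2*(2*(4 + 7)*(-10 + (4 + 7)))*(53 + 2*(4 + 7)*(-10 + (4 + 7))) = 16037 + 2*(2*11*(-10 + 11))*(53 + 2*11*(-10 + 11)) = 16037 + 2*(2*11*1)*(53 + 2*11*1) = 16037 + 2*22*(53 + 22) = 16037 + 2*22*75 = 16037 + 3300 = 19337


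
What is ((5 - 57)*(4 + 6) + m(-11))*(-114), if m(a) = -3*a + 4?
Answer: 55062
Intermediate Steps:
m(a) = 4 - 3*a
((5 - 57)*(4 + 6) + m(-11))*(-114) = ((5 - 57)*(4 + 6) + (4 - 3*(-11)))*(-114) = (-52*10 + (4 + 33))*(-114) = (-520 + 37)*(-114) = -483*(-114) = 55062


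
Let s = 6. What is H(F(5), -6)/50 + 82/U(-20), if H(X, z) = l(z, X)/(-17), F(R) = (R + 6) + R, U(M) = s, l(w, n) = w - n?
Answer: 17458/1275 ≈ 13.693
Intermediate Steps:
U(M) = 6
F(R) = 6 + 2*R (F(R) = (6 + R) + R = 6 + 2*R)
H(X, z) = -z/17 + X/17 (H(X, z) = (z - X)/(-17) = (z - X)*(-1/17) = -z/17 + X/17)
H(F(5), -6)/50 + 82/U(-20) = (-1/17*(-6) + (6 + 2*5)/17)/50 + 82/6 = (6/17 + (6 + 10)/17)*(1/50) + 82*(1/6) = (6/17 + (1/17)*16)*(1/50) + 41/3 = (6/17 + 16/17)*(1/50) + 41/3 = (22/17)*(1/50) + 41/3 = 11/425 + 41/3 = 17458/1275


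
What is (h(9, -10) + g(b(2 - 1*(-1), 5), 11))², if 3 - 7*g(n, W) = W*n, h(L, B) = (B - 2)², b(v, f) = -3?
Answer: 1089936/49 ≈ 22244.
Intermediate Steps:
h(L, B) = (-2 + B)²
g(n, W) = 3/7 - W*n/7
(h(9, -10) + g(b(2 - 1*(-1), 5), 11))² = ((-2 - 10)² + (3/7 - ⅐*11*(-3)))² = ((-12)² + (3/7 + 33/7))² = (144 + 36/7)² = (1044/7)² = 1089936/49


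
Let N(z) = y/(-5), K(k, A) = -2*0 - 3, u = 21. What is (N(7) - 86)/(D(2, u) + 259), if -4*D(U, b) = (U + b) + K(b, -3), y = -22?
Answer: -204/635 ≈ -0.32126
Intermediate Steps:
K(k, A) = -3 (K(k, A) = 0 - 3 = -3)
D(U, b) = 3/4 - U/4 - b/4 (D(U, b) = -((U + b) - 3)/4 = -(-3 + U + b)/4 = 3/4 - U/4 - b/4)
N(z) = 22/5 (N(z) = -22/(-5) = -22*(-1/5) = 22/5)
(N(7) - 86)/(D(2, u) + 259) = (22/5 - 86)/((3/4 - 1/4*2 - 1/4*21) + 259) = -408/(5*((3/4 - 1/2 - 21/4) + 259)) = -408/(5*(-5 + 259)) = -408/5/254 = -408/5*1/254 = -204/635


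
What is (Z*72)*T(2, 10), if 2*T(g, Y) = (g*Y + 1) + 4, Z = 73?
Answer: 65700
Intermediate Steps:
T(g, Y) = 5/2 + Y*g/2 (T(g, Y) = ((g*Y + 1) + 4)/2 = ((Y*g + 1) + 4)/2 = ((1 + Y*g) + 4)/2 = (5 + Y*g)/2 = 5/2 + Y*g/2)
(Z*72)*T(2, 10) = (73*72)*(5/2 + (½)*10*2) = 5256*(5/2 + 10) = 5256*(25/2) = 65700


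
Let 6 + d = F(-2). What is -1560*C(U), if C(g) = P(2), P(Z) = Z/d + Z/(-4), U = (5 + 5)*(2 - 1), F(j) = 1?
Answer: 1404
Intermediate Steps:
d = -5 (d = -6 + 1 = -5)
U = 10 (U = 10*1 = 10)
P(Z) = -9*Z/20 (P(Z) = Z/(-5) + Z/(-4) = Z*(-⅕) + Z*(-¼) = -Z/5 - Z/4 = -9*Z/20)
C(g) = -9/10 (C(g) = -9/20*2 = -9/10)
-1560*C(U) = -1560*(-9/10) = 1404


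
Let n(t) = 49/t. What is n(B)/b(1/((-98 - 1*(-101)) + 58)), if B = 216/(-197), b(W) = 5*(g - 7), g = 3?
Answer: 9653/4320 ≈ 2.2345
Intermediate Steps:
b(W) = -20 (b(W) = 5*(3 - 7) = 5*(-4) = -20)
B = -216/197 (B = 216*(-1/197) = -216/197 ≈ -1.0964)
n(B)/b(1/((-98 - 1*(-101)) + 58)) = (49/(-216/197))/(-20) = (49*(-197/216))*(-1/20) = -9653/216*(-1/20) = 9653/4320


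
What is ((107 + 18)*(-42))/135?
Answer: -350/9 ≈ -38.889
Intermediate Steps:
((107 + 18)*(-42))/135 = (125*(-42))*(1/135) = -5250*1/135 = -350/9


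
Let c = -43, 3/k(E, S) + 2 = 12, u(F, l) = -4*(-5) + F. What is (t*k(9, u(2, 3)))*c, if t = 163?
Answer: -21027/10 ≈ -2102.7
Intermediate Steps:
u(F, l) = 20 + F
k(E, S) = 3/10 (k(E, S) = 3/(-2 + 12) = 3/10)
(t*k(9, u(2, 3)))*c = (163*(3/10))*(-43) = (489/10)*(-43) = -21027/10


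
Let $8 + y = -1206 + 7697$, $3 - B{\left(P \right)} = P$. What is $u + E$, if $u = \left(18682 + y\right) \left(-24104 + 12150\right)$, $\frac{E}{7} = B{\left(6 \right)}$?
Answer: $-300822431$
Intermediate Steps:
$B{\left(P \right)} = 3 - P$
$y = 6483$ ($y = -8 + \left(-1206 + 7697\right) = -8 + 6491 = 6483$)
$E = -21$ ($E = 7 \left(3 - 6\right) = 7 \left(-3\right) = -21$)
$u = -300822410$ ($u = \left(18682 + 6483\right) \left(-24104 + 12150\right) = 25165 \left(-11954\right) = -300822410$)
$u + E = -300822410 - 21 = -300822431$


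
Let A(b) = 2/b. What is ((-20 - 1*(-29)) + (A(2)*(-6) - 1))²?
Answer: 4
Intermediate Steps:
((-20 - 1*(-29)) + (A(2)*(-6) - 1))² = ((-20 - 1*(-29)) + ((2/2)*(-6) - 1))² = ((-20 + 29) + ((2*(½))*(-6) - 1))² = (9 + (1*(-6) - 1))² = (9 + (-6 - 1))² = (9 - 7)² = 2² = 4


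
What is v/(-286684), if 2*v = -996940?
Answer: 249235/143342 ≈ 1.7387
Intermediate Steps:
v = -498470 (v = (½)*(-996940) = -498470)
v/(-286684) = -498470/(-286684) = -498470*(-1/286684) = 249235/143342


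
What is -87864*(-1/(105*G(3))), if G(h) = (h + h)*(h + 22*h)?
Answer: 2092/1035 ≈ 2.0213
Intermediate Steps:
G(h) = 46*h² (G(h) = (2*h)*(23*h) = 46*h²)
-87864*(-1/(105*G(3))) = -87864/((46*3²)*(-105)) = -87864/((46*9)*(-105)) = -87864/(414*(-105)) = -87864/(-43470) = -87864*(-1/43470) = 2092/1035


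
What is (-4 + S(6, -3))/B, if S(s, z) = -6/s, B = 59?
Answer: -5/59 ≈ -0.084746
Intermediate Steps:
(-4 + S(6, -3))/B = (-4 - 6/6)/59 = (-4 - 6*⅙)*(1/59) = (-4 - 1)*(1/59) = -5*1/59 = -5/59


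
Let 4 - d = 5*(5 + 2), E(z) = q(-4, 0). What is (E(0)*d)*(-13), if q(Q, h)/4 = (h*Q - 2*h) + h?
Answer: 0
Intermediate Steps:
q(Q, h) = -4*h + 4*Q*h (q(Q, h) = 4*((h*Q - 2*h) + h) = 4*((Q*h - 2*h) + h) = 4*((-2*h + Q*h) + h) = 4*(-h + Q*h) = -4*h + 4*Q*h)
E(z) = 0 (E(z) = 4*0*(-1 - 4) = 4*0*(-5) = 0)
d = -31 (d = 4 - 5*(5 + 2) = 4 - 5*7 = 4 - 1*35 = 4 - 35 = -31)
(E(0)*d)*(-13) = (0*(-31))*(-13) = 0*(-13) = 0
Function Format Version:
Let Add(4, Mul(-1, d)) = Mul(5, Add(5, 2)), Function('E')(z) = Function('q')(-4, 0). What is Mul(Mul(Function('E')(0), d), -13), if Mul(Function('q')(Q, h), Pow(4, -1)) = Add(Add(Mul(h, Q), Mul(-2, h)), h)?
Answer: 0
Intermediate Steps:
Function('q')(Q, h) = Add(Mul(-4, h), Mul(4, Q, h)) (Function('q')(Q, h) = Mul(4, Add(Add(Mul(h, Q), Mul(-2, h)), h)) = Mul(4, Add(Add(Mul(Q, h), Mul(-2, h)), h)) = Mul(4, Add(Add(Mul(-2, h), Mul(Q, h)), h)) = Mul(4, Add(Mul(-1, h), Mul(Q, h))) = Add(Mul(-4, h), Mul(4, Q, h)))
Function('E')(z) = 0 (Function('E')(z) = Mul(4, 0, Add(-1, -4)) = Mul(4, 0, -5) = 0)
d = -31 (d = Add(4, Mul(-1, Mul(5, Add(5, 2)))) = Add(4, Mul(-1, Mul(5, 7))) = Add(4, Mul(-1, 35)) = Add(4, -35) = -31)
Mul(Mul(Function('E')(0), d), -13) = Mul(Mul(0, -31), -13) = Mul(0, -13) = 0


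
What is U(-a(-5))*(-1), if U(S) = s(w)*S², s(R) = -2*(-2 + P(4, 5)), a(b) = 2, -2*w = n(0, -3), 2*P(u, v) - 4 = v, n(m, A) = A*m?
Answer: 20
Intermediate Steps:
P(u, v) = 2 + v/2
w = 0 (w = -(-3)*0/2 = -½*0 = 0)
s(R) = -5 (s(R) = -2*(-2 + (2 + (½)*5)) = -2*(-2 + (2 + 5/2)) = -2*(-2 + 9/2) = -2*5/2 = -5)
U(S) = -5*S²
U(-a(-5))*(-1) = -5*(-1*2)²*(-1) = -5*(-2)²*(-1) = -5*4*(-1) = -20*(-1) = 20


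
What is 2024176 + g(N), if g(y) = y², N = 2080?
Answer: 6350576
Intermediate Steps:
2024176 + g(N) = 2024176 + 2080² = 2024176 + 4326400 = 6350576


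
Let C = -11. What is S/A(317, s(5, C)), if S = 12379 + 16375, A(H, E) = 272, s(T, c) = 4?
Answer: 14377/136 ≈ 105.71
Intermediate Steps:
S = 28754
S/A(317, s(5, C)) = 28754/272 = 28754*(1/272) = 14377/136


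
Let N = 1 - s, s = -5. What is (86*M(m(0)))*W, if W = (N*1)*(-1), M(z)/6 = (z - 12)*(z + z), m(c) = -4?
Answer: -396288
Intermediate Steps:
N = 6 (N = 1 - 1*(-5) = 1 + 5 = 6)
M(z) = 12*z*(-12 + z) (M(z) = 6*((z - 12)*(z + z)) = 6*((-12 + z)*(2*z)) = 6*(2*z*(-12 + z)) = 12*z*(-12 + z))
W = -6 (W = (6*1)*(-1) = 6*(-1) = -6)
(86*M(m(0)))*W = (86*(12*(-4)*(-12 - 4)))*(-6) = (86*(12*(-4)*(-16)))*(-6) = (86*768)*(-6) = 66048*(-6) = -396288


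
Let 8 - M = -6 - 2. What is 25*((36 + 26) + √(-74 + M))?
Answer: 1550 + 25*I*√58 ≈ 1550.0 + 190.39*I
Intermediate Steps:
M = 16 (M = 8 - (-6 - 2) = 8 - 1*(-8) = 8 + 8 = 16)
25*((36 + 26) + √(-74 + M)) = 25*((36 + 26) + √(-74 + 16)) = 25*(62 + √(-58)) = 25*(62 + I*√58) = 1550 + 25*I*√58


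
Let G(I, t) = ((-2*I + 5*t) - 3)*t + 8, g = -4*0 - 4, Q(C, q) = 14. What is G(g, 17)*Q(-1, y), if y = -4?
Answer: 21532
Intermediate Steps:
g = -4 (g = 0 - 4 = -4)
G(I, t) = 8 + t*(-3 - 2*I + 5*t) (G(I, t) = (-3 - 2*I + 5*t)*t + 8 = t*(-3 - 2*I + 5*t) + 8 = 8 + t*(-3 - 2*I + 5*t))
G(g, 17)*Q(-1, y) = (8 - 3*17 + 5*17² - 2*(-4)*17)*14 = (8 - 51 + 5*289 + 136)*14 = (8 - 51 + 1445 + 136)*14 = 1538*14 = 21532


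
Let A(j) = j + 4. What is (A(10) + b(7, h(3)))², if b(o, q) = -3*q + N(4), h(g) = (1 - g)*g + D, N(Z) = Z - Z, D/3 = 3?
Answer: 25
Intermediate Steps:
D = 9 (D = 3*3 = 9)
N(Z) = 0
h(g) = 9 + g*(1 - g) (h(g) = (1 - g)*g + 9 = g*(1 - g) + 9 = 9 + g*(1 - g))
b(o, q) = -3*q (b(o, q) = -3*q + 0 = -3*q)
A(j) = 4 + j
(A(10) + b(7, h(3)))² = ((4 + 10) - 3*(9 + 3 - 1*3²))² = (14 - 3*(9 + 3 - 1*9))² = (14 - 3*(9 + 3 - 9))² = (14 - 3*3)² = (14 - 9)² = 5² = 25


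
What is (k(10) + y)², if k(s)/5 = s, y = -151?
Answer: 10201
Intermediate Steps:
k(s) = 5*s
(k(10) + y)² = (5*10 - 151)² = (50 - 151)² = (-101)² = 10201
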